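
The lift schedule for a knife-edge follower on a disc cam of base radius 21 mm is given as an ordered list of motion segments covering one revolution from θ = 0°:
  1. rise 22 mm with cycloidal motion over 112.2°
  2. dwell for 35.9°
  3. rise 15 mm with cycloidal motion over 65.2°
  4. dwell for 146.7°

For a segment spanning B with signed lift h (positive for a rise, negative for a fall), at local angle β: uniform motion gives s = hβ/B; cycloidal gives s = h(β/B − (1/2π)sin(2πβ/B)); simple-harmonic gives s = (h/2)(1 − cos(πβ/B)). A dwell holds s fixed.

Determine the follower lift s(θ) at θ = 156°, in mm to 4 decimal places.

seg 1 [0°–112.2°] cycloidal, h=22: full span → s += 22 → s = 22.0000
seg 2 [112.2°–148.1°] dwell: s stays 22.0000
seg 3 [148.1°–213.3°] cycloidal, h=15: θ=156° here. β=7.9, B=65.2. 15·(0.1212 − sin(2π·0.1212)/(2π)) = 0.1705 → s = 22.1705

22.1705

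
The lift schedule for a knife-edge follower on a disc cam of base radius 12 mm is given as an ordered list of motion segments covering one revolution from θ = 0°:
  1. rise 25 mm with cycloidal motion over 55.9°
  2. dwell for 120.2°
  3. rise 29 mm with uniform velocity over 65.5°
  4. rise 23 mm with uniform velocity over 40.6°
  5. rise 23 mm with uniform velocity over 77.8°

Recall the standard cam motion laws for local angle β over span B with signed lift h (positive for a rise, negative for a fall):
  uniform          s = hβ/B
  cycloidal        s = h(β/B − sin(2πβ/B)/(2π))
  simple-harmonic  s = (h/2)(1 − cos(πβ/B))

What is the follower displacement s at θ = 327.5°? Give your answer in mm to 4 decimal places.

seg 1 [0°–55.9°] cycloidal, h=25: full span → s += 25 → s = 25.0000
seg 2 [55.9°–176.1°] dwell: s stays 25.0000
seg 3 [176.1°–241.6°] uniform, h=29: full span → s += 29 → s = 54.0000
seg 4 [241.6°–282.2°] uniform, h=23: full span → s += 23 → s = 77.0000
seg 5 [282.2°–360°] uniform, h=23: θ=327.5° here. β=45.3, B=77.8. 23·45.3/77.8 = 13.3920 → s = 90.3920

90.3920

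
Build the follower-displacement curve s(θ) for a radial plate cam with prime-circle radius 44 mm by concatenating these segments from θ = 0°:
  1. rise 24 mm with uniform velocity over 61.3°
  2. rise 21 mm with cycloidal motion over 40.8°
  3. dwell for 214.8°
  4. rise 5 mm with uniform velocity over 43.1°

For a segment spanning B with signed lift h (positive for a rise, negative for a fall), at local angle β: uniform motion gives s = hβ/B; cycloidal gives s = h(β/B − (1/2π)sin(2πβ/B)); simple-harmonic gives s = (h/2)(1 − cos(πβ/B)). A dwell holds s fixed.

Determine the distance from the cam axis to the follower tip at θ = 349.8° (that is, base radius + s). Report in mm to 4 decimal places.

seg 1 [0°–61.3°] uniform, h=24: full span → s += 24 → s = 24.0000
seg 2 [61.3°–102.1°] cycloidal, h=21: full span → s += 21 → s = 45.0000
seg 3 [102.1°–316.9°] dwell: s stays 45.0000
seg 4 [316.9°–360°] uniform, h=5: θ=349.8° here. β=32.9, B=43.1. 5·32.9/43.1 = 3.8167 → s = 48.8167
radial distance = base radius + s = 44 + 48.8167 = 92.8167

92.8167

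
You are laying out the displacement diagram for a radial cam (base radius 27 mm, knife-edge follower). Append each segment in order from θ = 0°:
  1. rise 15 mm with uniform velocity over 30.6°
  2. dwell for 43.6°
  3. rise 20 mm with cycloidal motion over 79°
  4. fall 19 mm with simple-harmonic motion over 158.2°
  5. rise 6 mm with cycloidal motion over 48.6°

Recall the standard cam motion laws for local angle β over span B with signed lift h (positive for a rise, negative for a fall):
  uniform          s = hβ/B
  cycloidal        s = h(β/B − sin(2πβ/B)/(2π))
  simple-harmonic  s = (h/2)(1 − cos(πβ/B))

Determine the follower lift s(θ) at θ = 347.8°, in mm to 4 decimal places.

seg 1 [0°–30.6°] uniform, h=15: full span → s += 15 → s = 15.0000
seg 2 [30.6°–74.2°] dwell: s stays 15.0000
seg 3 [74.2°–153.2°] cycloidal, h=20: full span → s += 20 → s = 35.0000
seg 4 [153.2°–311.4°] simple-harmonic, h=-19: full span → s += -19 → s = 16.0000
seg 5 [311.4°–360°] cycloidal, h=6: θ=347.8° here. β=36.4, B=48.6. 6·(0.7490 − sin(2π·0.7490)/(2π)) = 5.4487 → s = 21.4487

21.4487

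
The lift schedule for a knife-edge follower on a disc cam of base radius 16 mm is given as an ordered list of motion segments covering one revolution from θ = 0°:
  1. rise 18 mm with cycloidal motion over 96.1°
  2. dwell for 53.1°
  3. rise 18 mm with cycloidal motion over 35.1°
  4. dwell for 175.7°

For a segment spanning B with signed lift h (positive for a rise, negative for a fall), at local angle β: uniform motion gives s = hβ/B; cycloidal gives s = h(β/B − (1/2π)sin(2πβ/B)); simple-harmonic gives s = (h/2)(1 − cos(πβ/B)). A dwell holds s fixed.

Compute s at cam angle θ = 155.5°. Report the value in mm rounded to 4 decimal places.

seg 1 [0°–96.1°] cycloidal, h=18: full span → s += 18 → s = 18.0000
seg 2 [96.1°–149.2°] dwell: s stays 18.0000
seg 3 [149.2°–184.3°] cycloidal, h=18: θ=155.5° here. β=6.3, B=35.1. 18·(0.1795 − sin(2π·0.1795)/(2π)) = 0.6426 → s = 18.6426

18.6426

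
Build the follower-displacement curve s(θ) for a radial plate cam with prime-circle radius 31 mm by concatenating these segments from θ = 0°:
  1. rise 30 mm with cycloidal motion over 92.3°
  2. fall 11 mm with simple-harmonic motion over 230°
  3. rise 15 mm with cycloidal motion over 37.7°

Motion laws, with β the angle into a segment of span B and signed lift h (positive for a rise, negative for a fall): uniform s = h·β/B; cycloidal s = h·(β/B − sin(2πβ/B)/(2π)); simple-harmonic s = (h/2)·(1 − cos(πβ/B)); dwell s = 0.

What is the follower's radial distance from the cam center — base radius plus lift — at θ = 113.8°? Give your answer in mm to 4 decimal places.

seg 1 [0°–92.3°] cycloidal, h=30: full span → s += 30 → s = 30.0000
seg 2 [92.3°–322.3°] simple-harmonic, h=-11: θ=113.8° here. β=21.5, B=230. -11/2·(1 − cos(π·0.0935)) = -0.2355 → s = 29.7645
radial distance = base radius + s = 31 + 29.7645 = 60.7645

60.7645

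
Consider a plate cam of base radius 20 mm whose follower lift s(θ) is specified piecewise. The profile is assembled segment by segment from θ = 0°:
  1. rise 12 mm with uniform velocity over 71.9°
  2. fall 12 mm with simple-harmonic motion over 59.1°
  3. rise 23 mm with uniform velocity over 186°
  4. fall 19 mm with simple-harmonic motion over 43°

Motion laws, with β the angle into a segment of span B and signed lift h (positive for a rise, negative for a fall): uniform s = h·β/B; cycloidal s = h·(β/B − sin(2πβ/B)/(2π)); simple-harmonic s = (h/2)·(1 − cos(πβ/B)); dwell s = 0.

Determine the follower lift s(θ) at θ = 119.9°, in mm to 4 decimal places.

seg 1 [0°–71.9°] uniform, h=12: full span → s += 12 → s = 12.0000
seg 2 [71.9°–131°] simple-harmonic, h=-12: θ=119.9° here. β=48, B=59.1. -12/2·(1 − cos(π·0.8122)) = -10.9855 → s = 1.0145

1.0145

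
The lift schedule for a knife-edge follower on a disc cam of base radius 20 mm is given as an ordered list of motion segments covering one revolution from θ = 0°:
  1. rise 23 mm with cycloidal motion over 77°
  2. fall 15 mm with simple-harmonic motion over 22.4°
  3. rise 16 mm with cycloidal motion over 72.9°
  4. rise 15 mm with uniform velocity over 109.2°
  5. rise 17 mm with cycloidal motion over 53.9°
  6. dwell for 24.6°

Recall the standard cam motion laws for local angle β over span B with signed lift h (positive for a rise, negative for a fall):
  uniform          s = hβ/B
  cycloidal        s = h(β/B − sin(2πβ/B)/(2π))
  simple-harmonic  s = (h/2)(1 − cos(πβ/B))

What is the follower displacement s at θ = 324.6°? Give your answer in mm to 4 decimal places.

seg 1 [0°–77°] cycloidal, h=23: full span → s += 23 → s = 23.0000
seg 2 [77°–99.4°] simple-harmonic, h=-15: full span → s += -15 → s = 8.0000
seg 3 [99.4°–172.3°] cycloidal, h=16: full span → s += 16 → s = 24.0000
seg 4 [172.3°–281.5°] uniform, h=15: full span → s += 15 → s = 39.0000
seg 5 [281.5°–335.4°] cycloidal, h=17: θ=324.6° here. β=43.1, B=53.9. 17·(0.7996 − sin(2π·0.7996)/(2π)) = 16.1688 → s = 55.1688

55.1688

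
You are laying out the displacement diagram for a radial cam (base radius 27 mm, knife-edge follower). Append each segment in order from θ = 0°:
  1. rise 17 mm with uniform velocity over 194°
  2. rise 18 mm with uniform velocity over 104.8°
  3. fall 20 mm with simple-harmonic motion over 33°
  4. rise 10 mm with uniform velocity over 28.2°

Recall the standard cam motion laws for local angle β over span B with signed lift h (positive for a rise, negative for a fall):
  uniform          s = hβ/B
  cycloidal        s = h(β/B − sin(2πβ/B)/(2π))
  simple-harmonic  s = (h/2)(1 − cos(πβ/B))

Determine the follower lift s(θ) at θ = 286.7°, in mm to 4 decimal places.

seg 1 [0°–194°] uniform, h=17: full span → s += 17 → s = 17.0000
seg 2 [194°–298.8°] uniform, h=18: θ=286.7° here. β=92.7, B=104.8. 18·92.7/104.8 = 15.9218 → s = 32.9218

32.9218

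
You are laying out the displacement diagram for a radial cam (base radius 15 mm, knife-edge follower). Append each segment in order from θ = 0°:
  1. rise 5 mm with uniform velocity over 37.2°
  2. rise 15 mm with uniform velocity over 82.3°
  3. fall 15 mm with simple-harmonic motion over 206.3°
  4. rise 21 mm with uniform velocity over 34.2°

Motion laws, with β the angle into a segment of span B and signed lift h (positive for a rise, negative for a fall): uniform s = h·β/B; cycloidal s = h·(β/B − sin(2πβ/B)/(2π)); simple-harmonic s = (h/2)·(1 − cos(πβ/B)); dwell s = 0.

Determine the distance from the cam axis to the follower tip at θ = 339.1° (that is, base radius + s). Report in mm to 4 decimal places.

seg 1 [0°–37.2°] uniform, h=5: full span → s += 5 → s = 5.0000
seg 2 [37.2°–119.5°] uniform, h=15: full span → s += 15 → s = 20.0000
seg 3 [119.5°–325.8°] simple-harmonic, h=-15: full span → s += -15 → s = 5.0000
seg 4 [325.8°–360°] uniform, h=21: θ=339.1° here. β=13.3, B=34.2. 21·13.3/34.2 = 8.1667 → s = 13.1667
radial distance = base radius + s = 15 + 13.1667 = 28.1667

28.1667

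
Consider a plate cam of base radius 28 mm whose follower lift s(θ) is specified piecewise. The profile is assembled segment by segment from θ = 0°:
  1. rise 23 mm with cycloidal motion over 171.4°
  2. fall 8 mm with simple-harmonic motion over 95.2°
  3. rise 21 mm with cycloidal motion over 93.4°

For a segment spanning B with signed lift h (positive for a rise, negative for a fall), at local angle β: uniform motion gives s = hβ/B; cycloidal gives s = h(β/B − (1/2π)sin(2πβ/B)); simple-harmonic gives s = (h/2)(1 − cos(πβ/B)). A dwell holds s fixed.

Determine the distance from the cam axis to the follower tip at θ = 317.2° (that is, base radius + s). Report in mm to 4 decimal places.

seg 1 [0°–171.4°] cycloidal, h=23: full span → s += 23 → s = 23.0000
seg 2 [171.4°–266.6°] simple-harmonic, h=-8: full span → s += -8 → s = 15.0000
seg 3 [266.6°–360°] cycloidal, h=21: θ=317.2° here. β=50.6, B=93.4. 21·(0.5418 − sin(2π·0.5418)/(2π)) = 12.2437 → s = 27.2437
radial distance = base radius + s = 28 + 27.2437 = 55.2437

55.2437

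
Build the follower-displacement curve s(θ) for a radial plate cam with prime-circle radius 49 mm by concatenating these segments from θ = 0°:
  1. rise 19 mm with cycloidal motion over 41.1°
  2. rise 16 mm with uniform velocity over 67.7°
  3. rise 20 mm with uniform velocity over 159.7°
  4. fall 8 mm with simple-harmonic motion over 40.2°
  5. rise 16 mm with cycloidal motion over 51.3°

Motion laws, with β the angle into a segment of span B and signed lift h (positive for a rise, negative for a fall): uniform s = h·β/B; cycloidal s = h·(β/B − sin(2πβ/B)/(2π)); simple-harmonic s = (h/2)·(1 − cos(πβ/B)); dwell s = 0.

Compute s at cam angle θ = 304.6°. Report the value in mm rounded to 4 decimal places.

seg 1 [0°–41.1°] cycloidal, h=19: full span → s += 19 → s = 19.0000
seg 2 [41.1°–108.8°] uniform, h=16: full span → s += 16 → s = 35.0000
seg 3 [108.8°–268.5°] uniform, h=20: full span → s += 20 → s = 55.0000
seg 4 [268.5°–308.7°] simple-harmonic, h=-8: θ=304.6° here. β=36.1, B=40.2. -8/2·(1 − cos(π·0.8980)) = -7.7964 → s = 47.2036

47.2036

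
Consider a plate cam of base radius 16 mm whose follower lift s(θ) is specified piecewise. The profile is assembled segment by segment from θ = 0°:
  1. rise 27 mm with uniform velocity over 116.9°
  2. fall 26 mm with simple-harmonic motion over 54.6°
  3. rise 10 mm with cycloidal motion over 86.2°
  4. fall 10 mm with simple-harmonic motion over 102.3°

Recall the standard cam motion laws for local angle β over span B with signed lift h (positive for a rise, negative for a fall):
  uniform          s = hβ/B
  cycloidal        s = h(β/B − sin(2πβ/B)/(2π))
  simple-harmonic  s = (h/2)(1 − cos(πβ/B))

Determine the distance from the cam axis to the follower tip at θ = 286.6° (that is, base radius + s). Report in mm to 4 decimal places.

seg 1 [0°–116.9°] uniform, h=27: full span → s += 27 → s = 27.0000
seg 2 [116.9°–171.5°] simple-harmonic, h=-26: full span → s += -26 → s = 1.0000
seg 3 [171.5°–257.7°] cycloidal, h=10: full span → s += 10 → s = 11.0000
seg 4 [257.7°–360°] simple-harmonic, h=-10: θ=286.6° here. β=28.9, B=102.3. -10/2·(1 − cos(π·0.2825)) = -1.8433 → s = 9.1567
radial distance = base radius + s = 16 + 9.1567 = 25.1567

25.1567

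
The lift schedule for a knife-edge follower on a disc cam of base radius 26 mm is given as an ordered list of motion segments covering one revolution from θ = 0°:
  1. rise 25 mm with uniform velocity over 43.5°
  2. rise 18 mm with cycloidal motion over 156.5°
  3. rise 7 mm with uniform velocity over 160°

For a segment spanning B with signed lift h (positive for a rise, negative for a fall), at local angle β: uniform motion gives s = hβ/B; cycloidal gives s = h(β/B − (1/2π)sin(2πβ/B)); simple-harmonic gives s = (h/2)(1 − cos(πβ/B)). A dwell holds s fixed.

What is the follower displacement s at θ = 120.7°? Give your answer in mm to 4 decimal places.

seg 1 [0°–43.5°] uniform, h=25: full span → s += 25 → s = 25.0000
seg 2 [43.5°–200°] cycloidal, h=18: θ=120.7° here. β=77.2, B=156.5. 18·(0.4933 − sin(2π·0.4933)/(2π)) = 8.7585 → s = 33.7585

33.7585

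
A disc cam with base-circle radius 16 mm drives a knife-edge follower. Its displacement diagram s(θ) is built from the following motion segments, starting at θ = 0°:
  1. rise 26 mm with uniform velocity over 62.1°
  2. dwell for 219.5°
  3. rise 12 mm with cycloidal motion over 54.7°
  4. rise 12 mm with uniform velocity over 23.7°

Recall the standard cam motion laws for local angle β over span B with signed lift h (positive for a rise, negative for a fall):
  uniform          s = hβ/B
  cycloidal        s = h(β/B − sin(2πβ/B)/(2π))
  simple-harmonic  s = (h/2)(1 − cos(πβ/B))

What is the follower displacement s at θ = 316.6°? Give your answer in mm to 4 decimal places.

seg 1 [0°–62.1°] uniform, h=26: full span → s += 26 → s = 26.0000
seg 2 [62.1°–281.6°] dwell: s stays 26.0000
seg 3 [281.6°–336.3°] cycloidal, h=12: θ=316.6° here. β=35, B=54.7. 12·(0.6399 − sin(2π·0.6399)/(2π)) = 9.1487 → s = 35.1487

35.1487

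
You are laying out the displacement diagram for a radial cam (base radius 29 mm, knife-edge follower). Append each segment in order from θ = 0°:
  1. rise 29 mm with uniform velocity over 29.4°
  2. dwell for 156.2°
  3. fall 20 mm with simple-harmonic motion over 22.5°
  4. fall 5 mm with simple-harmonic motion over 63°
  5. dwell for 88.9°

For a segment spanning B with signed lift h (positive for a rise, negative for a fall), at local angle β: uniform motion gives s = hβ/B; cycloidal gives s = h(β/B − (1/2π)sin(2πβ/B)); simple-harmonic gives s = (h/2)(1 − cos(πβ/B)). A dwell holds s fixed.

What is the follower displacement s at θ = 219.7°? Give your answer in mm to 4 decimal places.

seg 1 [0°–29.4°] uniform, h=29: full span → s += 29 → s = 29.0000
seg 2 [29.4°–185.6°] dwell: s stays 29.0000
seg 3 [185.6°–208.1°] simple-harmonic, h=-20: full span → s += -20 → s = 9.0000
seg 4 [208.1°–271.1°] simple-harmonic, h=-5: θ=219.7° here. β=11.6, B=63. -5/2·(1 − cos(π·0.1841)) = -0.4067 → s = 8.5933

8.5933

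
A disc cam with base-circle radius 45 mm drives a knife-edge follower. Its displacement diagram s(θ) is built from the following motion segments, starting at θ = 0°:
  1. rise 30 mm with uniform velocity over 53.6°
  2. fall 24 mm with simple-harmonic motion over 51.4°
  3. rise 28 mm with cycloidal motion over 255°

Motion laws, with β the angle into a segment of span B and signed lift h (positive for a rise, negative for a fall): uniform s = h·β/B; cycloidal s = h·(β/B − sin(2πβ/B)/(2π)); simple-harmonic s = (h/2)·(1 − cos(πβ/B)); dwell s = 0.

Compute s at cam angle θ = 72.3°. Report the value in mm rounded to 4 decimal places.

seg 1 [0°–53.6°] uniform, h=30: full span → s += 30 → s = 30.0000
seg 2 [53.6°–105°] simple-harmonic, h=-24: θ=72.3° here. β=18.7, B=51.4. -24/2·(1 − cos(π·0.3638)) = -7.0211 → s = 22.9789

22.9789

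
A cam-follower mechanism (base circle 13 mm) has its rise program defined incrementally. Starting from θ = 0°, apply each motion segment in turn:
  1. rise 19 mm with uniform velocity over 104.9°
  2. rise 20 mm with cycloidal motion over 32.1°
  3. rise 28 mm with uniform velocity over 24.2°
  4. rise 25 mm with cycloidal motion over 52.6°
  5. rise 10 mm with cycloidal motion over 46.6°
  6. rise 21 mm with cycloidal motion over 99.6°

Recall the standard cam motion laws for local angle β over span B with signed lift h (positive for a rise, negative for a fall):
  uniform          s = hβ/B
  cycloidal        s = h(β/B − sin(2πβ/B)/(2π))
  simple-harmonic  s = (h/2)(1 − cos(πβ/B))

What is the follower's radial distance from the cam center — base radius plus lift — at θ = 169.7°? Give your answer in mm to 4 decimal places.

seg 1 [0°–104.9°] uniform, h=19: full span → s += 19 → s = 19.0000
seg 2 [104.9°–137°] cycloidal, h=20: full span → s += 20 → s = 39.0000
seg 3 [137°–161.2°] uniform, h=28: full span → s += 28 → s = 67.0000
seg 4 [161.2°–213.8°] cycloidal, h=25: θ=169.7° here. β=8.5, B=52.6. 25·(0.1616 − sin(2π·0.1616)/(2π)) = 0.6592 → s = 67.6592
radial distance = base radius + s = 13 + 67.6592 = 80.6592

80.6592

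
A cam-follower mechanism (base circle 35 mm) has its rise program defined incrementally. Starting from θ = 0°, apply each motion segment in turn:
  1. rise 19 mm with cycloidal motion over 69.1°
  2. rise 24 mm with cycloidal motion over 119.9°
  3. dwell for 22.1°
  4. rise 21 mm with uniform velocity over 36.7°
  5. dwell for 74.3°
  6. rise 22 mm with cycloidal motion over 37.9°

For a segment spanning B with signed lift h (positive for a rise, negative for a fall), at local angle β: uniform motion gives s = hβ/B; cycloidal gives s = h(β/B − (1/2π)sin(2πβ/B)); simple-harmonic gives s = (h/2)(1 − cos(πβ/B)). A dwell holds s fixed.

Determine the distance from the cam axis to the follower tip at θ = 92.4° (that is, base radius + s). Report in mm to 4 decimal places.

seg 1 [0°–69.1°] cycloidal, h=19: full span → s += 19 → s = 19.0000
seg 2 [69.1°–189°] cycloidal, h=24: θ=92.4° here. β=23.3, B=119.9. 24·(0.1943 − sin(2π·0.1943)/(2π)) = 1.0755 → s = 20.0755
radial distance = base radius + s = 35 + 20.0755 = 55.0755

55.0755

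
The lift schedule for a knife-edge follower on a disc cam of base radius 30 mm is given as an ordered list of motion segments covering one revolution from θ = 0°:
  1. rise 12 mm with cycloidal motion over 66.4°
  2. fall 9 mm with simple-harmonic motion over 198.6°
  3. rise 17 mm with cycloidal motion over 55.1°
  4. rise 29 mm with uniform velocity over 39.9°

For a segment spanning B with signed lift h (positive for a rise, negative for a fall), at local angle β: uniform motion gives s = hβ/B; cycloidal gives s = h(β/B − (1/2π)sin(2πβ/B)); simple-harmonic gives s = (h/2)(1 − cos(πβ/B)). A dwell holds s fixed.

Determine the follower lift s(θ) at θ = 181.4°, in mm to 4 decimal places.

seg 1 [0°–66.4°] cycloidal, h=12: full span → s += 12 → s = 12.0000
seg 2 [66.4°–265°] simple-harmonic, h=-9: θ=181.4° here. β=115, B=198.6. -9/2·(1 − cos(π·0.5791)) = -5.6061 → s = 6.3939

6.3939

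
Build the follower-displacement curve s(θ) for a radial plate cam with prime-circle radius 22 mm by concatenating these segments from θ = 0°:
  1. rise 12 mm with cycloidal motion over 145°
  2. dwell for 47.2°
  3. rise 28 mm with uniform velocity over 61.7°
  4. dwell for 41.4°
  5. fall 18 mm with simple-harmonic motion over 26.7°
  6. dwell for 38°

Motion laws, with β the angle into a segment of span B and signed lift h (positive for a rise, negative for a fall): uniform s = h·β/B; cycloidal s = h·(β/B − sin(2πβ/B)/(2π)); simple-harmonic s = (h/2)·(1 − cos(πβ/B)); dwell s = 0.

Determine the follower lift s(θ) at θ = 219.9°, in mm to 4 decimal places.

seg 1 [0°–145°] cycloidal, h=12: full span → s += 12 → s = 12.0000
seg 2 [145°–192.2°] dwell: s stays 12.0000
seg 3 [192.2°–253.9°] uniform, h=28: θ=219.9° here. β=27.7, B=61.7. 28·27.7/61.7 = 12.5705 → s = 24.5705

24.5705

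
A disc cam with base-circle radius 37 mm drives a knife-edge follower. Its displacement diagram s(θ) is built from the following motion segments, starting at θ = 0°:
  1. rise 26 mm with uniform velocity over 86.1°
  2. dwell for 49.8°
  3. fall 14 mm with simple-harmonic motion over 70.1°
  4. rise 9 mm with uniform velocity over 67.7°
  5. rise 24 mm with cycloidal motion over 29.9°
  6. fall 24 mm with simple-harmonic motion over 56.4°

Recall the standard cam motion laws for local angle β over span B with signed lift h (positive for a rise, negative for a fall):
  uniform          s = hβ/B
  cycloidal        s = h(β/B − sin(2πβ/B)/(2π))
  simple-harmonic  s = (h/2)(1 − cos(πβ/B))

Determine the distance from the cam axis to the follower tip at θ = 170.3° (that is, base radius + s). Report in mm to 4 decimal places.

seg 1 [0°–86.1°] uniform, h=26: full span → s += 26 → s = 26.0000
seg 2 [86.1°–135.9°] dwell: s stays 26.0000
seg 3 [135.9°–206°] simple-harmonic, h=-14: θ=170.3° here. β=34.4, B=70.1. -14/2·(1 − cos(π·0.4907)) = -6.7961 → s = 19.2039
radial distance = base radius + s = 37 + 19.2039 = 56.2039

56.2039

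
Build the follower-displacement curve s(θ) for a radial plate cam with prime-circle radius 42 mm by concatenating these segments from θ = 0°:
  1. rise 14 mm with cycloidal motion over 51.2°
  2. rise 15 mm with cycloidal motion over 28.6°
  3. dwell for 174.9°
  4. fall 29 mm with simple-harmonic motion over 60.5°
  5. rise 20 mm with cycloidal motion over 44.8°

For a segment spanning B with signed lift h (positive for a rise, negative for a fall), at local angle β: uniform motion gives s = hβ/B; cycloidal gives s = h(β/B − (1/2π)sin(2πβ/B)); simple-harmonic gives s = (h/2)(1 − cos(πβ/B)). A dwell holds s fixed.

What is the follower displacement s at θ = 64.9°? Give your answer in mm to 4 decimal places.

seg 1 [0°–51.2°] cycloidal, h=14: full span → s += 14 → s = 14.0000
seg 2 [51.2°–79.8°] cycloidal, h=15: θ=64.9° here. β=13.7, B=28.6. 15·(0.4790 − sin(2π·0.4790)/(2π)) = 6.8715 → s = 20.8715

20.8715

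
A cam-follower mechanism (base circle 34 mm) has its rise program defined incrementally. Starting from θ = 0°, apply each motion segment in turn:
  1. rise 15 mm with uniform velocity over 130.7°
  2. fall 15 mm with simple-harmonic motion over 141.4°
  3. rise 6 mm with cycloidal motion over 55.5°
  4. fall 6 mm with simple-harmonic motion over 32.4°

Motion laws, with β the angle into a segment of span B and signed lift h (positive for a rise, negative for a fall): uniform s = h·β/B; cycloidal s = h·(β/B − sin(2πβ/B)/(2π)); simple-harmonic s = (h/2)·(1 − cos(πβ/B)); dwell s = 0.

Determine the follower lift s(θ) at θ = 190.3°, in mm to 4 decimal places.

seg 1 [0°–130.7°] uniform, h=15: full span → s += 15 → s = 15.0000
seg 2 [130.7°–272.1°] simple-harmonic, h=-15: θ=190.3° here. β=59.6, B=141.4. -15/2·(1 − cos(π·0.4215)) = -5.6691 → s = 9.3309

9.3309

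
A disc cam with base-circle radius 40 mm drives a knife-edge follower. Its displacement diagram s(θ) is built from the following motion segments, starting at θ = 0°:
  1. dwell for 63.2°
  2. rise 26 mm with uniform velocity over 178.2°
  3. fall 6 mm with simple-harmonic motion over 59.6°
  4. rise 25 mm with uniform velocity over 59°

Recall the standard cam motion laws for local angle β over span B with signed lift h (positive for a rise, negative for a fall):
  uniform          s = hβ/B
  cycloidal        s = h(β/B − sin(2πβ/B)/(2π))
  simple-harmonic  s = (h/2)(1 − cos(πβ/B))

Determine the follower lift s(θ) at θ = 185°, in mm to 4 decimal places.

seg 1 [0°–63.2°] dwell: s stays 0.0000
seg 2 [63.2°–241.4°] uniform, h=26: θ=185° here. β=121.8, B=178.2. 26·121.8/178.2 = 17.7710 → s = 17.7710

17.7710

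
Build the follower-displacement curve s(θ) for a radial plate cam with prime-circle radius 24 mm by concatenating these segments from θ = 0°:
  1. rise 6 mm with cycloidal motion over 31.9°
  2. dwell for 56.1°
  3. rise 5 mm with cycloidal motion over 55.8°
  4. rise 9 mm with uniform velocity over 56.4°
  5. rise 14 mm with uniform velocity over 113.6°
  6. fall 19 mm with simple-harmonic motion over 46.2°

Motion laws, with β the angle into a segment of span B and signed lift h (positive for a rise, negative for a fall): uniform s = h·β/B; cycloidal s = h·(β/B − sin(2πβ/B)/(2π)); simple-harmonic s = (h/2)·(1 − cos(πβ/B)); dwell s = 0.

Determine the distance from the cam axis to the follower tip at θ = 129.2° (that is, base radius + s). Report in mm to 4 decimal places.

seg 1 [0°–31.9°] cycloidal, h=6: full span → s += 6 → s = 6.0000
seg 2 [31.9°–88°] dwell: s stays 6.0000
seg 3 [88°–143.8°] cycloidal, h=5: θ=129.2° here. β=41.2, B=55.8. 5·(0.7384 − sin(2π·0.7384)/(2π)) = 4.4854 → s = 10.4854
radial distance = base radius + s = 24 + 10.4854 = 34.4854

34.4854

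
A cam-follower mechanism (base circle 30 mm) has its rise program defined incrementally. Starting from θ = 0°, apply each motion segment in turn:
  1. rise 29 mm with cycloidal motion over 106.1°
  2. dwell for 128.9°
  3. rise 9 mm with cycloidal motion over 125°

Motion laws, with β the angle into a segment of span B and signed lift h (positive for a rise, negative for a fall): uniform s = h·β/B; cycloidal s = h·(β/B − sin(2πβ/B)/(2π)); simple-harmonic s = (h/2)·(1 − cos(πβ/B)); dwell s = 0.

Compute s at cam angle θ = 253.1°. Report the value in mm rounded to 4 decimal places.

seg 1 [0°–106.1°] cycloidal, h=29: full span → s += 29 → s = 29.0000
seg 2 [106.1°–235°] dwell: s stays 29.0000
seg 3 [235°–360°] cycloidal, h=9: θ=253.1° here. β=18.1, B=125. 9·(0.1448 − sin(2π·0.1448)/(2π)) = 0.1725 → s = 29.1725

29.1725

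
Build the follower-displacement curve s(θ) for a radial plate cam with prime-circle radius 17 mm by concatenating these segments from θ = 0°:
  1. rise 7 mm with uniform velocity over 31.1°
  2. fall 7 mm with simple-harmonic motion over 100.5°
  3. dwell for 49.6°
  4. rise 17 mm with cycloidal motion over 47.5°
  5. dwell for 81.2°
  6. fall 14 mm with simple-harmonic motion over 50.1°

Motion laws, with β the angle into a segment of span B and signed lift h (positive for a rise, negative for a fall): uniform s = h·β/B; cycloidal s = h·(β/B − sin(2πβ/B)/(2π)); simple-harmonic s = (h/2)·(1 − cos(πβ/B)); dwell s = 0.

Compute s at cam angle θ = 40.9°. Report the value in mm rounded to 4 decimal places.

seg 1 [0°–31.1°] uniform, h=7: full span → s += 7 → s = 7.0000
seg 2 [31.1°–131.6°] simple-harmonic, h=-7: θ=40.9° here. β=9.8, B=100.5. -7/2·(1 − cos(π·0.0975)) = -0.1630 → s = 6.8370

6.8370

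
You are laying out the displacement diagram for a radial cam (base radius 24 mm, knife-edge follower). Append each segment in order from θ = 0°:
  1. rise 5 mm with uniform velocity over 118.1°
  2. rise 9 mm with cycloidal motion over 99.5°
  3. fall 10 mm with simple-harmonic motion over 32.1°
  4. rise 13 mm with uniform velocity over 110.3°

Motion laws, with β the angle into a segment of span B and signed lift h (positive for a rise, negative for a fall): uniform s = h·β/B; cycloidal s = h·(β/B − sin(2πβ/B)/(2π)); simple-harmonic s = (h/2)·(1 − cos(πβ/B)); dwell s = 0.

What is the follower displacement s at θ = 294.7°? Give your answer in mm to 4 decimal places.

seg 1 [0°–118.1°] uniform, h=5: full span → s += 5 → s = 5.0000
seg 2 [118.1°–217.6°] cycloidal, h=9: full span → s += 9 → s = 14.0000
seg 3 [217.6°–249.7°] simple-harmonic, h=-10: full span → s += -10 → s = 4.0000
seg 4 [249.7°–360°] uniform, h=13: θ=294.7° here. β=45, B=110.3. 13·45/110.3 = 5.3037 → s = 9.3037

9.3037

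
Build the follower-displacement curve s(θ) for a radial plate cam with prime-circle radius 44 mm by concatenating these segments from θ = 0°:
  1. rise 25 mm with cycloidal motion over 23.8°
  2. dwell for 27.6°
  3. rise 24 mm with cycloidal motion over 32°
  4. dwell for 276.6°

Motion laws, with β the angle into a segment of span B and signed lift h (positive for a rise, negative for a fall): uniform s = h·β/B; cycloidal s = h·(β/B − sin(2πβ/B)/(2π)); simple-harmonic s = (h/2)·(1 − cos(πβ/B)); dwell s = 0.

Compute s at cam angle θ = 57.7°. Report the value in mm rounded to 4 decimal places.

seg 1 [0°–23.8°] cycloidal, h=25: full span → s += 25 → s = 25.0000
seg 2 [23.8°–51.4°] dwell: s stays 25.0000
seg 3 [51.4°–83.4°] cycloidal, h=24: θ=57.7° here. β=6.3, B=32. 24·(0.1969 − sin(2π·0.1969)/(2π)) = 1.1161 → s = 26.1161

26.1161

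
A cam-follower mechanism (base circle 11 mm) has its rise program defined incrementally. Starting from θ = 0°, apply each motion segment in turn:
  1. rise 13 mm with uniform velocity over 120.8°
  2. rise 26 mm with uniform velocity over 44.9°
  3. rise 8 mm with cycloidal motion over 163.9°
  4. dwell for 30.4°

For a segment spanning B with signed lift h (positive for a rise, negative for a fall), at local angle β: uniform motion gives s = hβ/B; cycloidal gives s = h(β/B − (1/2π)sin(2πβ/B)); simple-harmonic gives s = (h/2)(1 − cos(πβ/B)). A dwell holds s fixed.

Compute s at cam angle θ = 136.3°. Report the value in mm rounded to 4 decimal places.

seg 1 [0°–120.8°] uniform, h=13: full span → s += 13 → s = 13.0000
seg 2 [120.8°–165.7°] uniform, h=26: θ=136.3° here. β=15.5, B=44.9. 26·15.5/44.9 = 8.9755 → s = 21.9755

21.9755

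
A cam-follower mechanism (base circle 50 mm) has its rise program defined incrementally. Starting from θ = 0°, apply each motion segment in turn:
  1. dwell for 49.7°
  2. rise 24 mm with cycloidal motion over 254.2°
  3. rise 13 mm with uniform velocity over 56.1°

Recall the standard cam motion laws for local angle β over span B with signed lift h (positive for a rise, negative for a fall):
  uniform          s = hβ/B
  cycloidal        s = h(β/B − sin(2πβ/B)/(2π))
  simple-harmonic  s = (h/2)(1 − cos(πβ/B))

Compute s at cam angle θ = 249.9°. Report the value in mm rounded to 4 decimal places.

seg 1 [0°–49.7°] dwell: s stays 0.0000
seg 2 [49.7°–303.9°] cycloidal, h=24: θ=249.9° here. β=200.2, B=254.2. 24·(0.7876 − sin(2π·0.7876)/(2π)) = 22.6154 → s = 22.6154

22.6154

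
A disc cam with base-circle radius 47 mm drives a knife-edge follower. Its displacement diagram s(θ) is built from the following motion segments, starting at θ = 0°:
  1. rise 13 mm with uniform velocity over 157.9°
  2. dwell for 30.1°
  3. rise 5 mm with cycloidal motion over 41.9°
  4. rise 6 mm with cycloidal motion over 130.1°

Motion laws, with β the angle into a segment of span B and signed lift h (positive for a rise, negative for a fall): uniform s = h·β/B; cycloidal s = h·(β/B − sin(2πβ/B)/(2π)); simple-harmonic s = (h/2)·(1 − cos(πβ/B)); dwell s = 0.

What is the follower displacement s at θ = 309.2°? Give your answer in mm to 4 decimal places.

seg 1 [0°–157.9°] uniform, h=13: full span → s += 13 → s = 13.0000
seg 2 [157.9°–188°] dwell: s stays 13.0000
seg 3 [188°–229.9°] cycloidal, h=5: full span → s += 5 → s = 18.0000
seg 4 [229.9°–360°] cycloidal, h=6: θ=309.2° here. β=79.3, B=130.1. 6·(0.6095 − sin(2π·0.6095)/(2π)) = 4.2637 → s = 22.2637

22.2637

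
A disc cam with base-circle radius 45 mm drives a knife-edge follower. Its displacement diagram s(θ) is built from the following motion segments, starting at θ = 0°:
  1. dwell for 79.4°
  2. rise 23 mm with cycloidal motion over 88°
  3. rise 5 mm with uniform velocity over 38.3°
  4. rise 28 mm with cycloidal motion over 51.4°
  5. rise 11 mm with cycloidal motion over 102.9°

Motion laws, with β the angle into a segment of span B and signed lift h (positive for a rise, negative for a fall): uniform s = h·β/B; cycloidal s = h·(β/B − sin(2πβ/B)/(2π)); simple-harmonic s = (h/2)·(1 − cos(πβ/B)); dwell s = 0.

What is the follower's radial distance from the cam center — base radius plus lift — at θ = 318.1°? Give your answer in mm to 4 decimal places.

seg 1 [0°–79.4°] dwell: s stays 0.0000
seg 2 [79.4°–167.4°] cycloidal, h=23: full span → s += 23 → s = 23.0000
seg 3 [167.4°–205.7°] uniform, h=5: full span → s += 5 → s = 28.0000
seg 4 [205.7°–257.1°] cycloidal, h=28: full span → s += 28 → s = 56.0000
seg 5 [257.1°–360°] cycloidal, h=11: θ=318.1° here. β=61, B=102.9. 11·(0.5928 − sin(2π·0.5928)/(2π)) = 7.4849 → s = 63.4849
radial distance = base radius + s = 45 + 63.4849 = 108.4849

108.4849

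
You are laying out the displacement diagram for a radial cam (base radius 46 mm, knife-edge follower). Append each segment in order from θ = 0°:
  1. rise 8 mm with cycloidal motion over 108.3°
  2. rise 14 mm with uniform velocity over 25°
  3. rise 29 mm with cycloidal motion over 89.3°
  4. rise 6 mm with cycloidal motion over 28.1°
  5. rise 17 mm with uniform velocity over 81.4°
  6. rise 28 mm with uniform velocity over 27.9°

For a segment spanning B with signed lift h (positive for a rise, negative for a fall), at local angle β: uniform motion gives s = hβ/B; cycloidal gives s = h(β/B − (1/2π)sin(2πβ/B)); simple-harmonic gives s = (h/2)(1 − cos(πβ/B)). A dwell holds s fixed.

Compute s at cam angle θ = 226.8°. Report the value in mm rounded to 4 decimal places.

seg 1 [0°–108.3°] cycloidal, h=8: full span → s += 8 → s = 8.0000
seg 2 [108.3°–133.3°] uniform, h=14: full span → s += 14 → s = 22.0000
seg 3 [133.3°–222.6°] cycloidal, h=29: full span → s += 29 → s = 51.0000
seg 4 [222.6°–250.7°] cycloidal, h=6: θ=226.8° here. β=4.2, B=28.1. 6·(0.1495 − sin(2π·0.1495)/(2π)) = 0.1261 → s = 51.1261

51.1261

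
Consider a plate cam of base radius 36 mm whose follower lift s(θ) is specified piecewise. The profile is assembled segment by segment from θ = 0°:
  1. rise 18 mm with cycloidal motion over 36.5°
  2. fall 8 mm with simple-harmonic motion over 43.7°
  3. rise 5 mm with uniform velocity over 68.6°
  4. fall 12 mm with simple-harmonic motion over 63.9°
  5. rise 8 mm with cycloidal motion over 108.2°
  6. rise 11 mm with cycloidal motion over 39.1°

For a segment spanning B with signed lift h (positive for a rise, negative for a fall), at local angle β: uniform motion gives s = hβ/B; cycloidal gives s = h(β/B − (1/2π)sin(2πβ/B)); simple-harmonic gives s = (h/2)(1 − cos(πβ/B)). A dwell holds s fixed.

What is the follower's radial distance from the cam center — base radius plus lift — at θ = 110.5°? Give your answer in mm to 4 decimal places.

seg 1 [0°–36.5°] cycloidal, h=18: full span → s += 18 → s = 18.0000
seg 2 [36.5°–80.2°] simple-harmonic, h=-8: full span → s += -8 → s = 10.0000
seg 3 [80.2°–148.8°] uniform, h=5: θ=110.5° here. β=30.3, B=68.6. 5·30.3/68.6 = 2.2085 → s = 12.2085
radial distance = base radius + s = 36 + 12.2085 = 48.2085

48.2085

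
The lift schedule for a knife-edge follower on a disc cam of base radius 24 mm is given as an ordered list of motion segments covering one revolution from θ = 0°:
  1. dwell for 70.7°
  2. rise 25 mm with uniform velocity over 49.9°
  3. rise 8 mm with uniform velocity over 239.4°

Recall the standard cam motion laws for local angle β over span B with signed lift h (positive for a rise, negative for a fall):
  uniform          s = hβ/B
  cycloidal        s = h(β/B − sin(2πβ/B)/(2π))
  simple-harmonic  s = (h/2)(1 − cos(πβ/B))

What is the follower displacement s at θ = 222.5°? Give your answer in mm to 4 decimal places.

seg 1 [0°–70.7°] dwell: s stays 0.0000
seg 2 [70.7°–120.6°] uniform, h=25: full span → s += 25 → s = 25.0000
seg 3 [120.6°–360°] uniform, h=8: θ=222.5° here. β=101.9, B=239.4. 8·101.9/239.4 = 3.4052 → s = 28.4052

28.4052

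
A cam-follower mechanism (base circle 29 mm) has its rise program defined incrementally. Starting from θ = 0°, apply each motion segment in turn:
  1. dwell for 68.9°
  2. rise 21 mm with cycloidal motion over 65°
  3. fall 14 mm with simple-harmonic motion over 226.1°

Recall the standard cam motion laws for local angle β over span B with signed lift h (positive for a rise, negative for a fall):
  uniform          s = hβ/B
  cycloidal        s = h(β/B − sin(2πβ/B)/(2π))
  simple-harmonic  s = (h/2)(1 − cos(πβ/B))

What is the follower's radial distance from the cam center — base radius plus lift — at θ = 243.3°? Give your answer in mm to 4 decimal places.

seg 1 [0°–68.9°] dwell: s stays 0.0000
seg 2 [68.9°–133.9°] cycloidal, h=21: full span → s += 21 → s = 21.0000
seg 3 [133.9°–360°] simple-harmonic, h=-14: θ=243.3° here. β=109.4, B=226.1. -14/2·(1 − cos(π·0.4839)) = -6.6451 → s = 14.3549
radial distance = base radius + s = 29 + 14.3549 = 43.3549

43.3549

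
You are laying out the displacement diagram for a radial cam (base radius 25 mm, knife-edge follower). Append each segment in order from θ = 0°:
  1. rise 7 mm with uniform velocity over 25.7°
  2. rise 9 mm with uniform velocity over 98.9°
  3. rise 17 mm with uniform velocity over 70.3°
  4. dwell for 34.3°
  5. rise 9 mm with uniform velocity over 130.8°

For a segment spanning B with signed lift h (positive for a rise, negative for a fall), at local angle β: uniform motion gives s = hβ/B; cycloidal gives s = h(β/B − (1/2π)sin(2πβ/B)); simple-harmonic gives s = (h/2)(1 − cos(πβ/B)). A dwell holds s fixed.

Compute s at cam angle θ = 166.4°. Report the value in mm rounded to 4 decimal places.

seg 1 [0°–25.7°] uniform, h=7: full span → s += 7 → s = 7.0000
seg 2 [25.7°–124.6°] uniform, h=9: full span → s += 9 → s = 16.0000
seg 3 [124.6°–194.9°] uniform, h=17: θ=166.4° here. β=41.8, B=70.3. 17·41.8/70.3 = 10.1081 → s = 26.1081

26.1081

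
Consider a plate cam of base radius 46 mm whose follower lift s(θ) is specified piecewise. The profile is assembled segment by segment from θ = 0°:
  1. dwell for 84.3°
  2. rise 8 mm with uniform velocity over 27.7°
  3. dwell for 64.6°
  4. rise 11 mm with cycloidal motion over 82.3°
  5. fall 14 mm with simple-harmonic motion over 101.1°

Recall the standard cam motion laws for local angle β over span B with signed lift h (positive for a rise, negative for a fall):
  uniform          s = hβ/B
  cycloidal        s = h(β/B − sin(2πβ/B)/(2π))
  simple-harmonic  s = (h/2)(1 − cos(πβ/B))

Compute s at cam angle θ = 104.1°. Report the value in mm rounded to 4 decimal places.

seg 1 [0°–84.3°] dwell: s stays 0.0000
seg 2 [84.3°–112°] uniform, h=8: θ=104.1° here. β=19.8, B=27.7. 8·19.8/27.7 = 5.7184 → s = 5.7184

5.7184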